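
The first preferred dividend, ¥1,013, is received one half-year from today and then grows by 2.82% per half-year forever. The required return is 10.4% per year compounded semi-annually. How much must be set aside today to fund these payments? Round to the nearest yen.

Periodic rate r = 0.104/2 per half-year.
Growing perpetuity (Gordon): PV = PMT₁ / (r − g) = 1,013 / (r − 0.0282) = ¥42,563.

¥42,563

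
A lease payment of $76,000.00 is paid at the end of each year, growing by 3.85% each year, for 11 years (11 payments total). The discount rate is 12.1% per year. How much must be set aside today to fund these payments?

$523,865.60

Periodic rate r = 0.121 per year.
Growing ordinary annuity: PV = PMT₁ × [1 − ((1+g)/(1+r))^n] / (r − g) = 76,000 × [1 − ((1+0.0385)/(1+r))^11] / (r − 0.0385) = $523,865.60.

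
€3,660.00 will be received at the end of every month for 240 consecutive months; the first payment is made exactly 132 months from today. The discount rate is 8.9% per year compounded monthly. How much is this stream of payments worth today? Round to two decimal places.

Ordinary annuity of 240 payments, first payment at period 132.
Periodic rate r = 0.089/12 per month; n is counted in months.
The ordinary-annuity PV formula values the stream one period before the first payment (period 131); discount that back 131 periods:
PV₀ = 3,660 × [1 − (1+r)^−240] / r × (1+r)^−131 = €155,627.11

€155,627.11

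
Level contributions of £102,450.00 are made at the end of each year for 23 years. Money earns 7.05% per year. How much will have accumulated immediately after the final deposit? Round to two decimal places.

£5,510,127.54

This is an ordinary annuity: 23 deposits of £102,450.00 at the end of each year.
Periodic rate r = 0.0705 per year.
FV = PMT × [((1+r)^n − 1)/r] = 102,450 × [(1+r)^23 − 1] / r = £5,510,127.54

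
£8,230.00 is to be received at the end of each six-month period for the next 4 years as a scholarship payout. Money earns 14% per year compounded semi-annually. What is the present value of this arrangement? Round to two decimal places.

£49,143.79

This is an ordinary annuity: 8 payments of £8,230.00 at the end of each six-month period.
Periodic rate r = 0.14/2 per half-year; n is counted in half-years.
PV = PMT × [(1 − (1+r)^−n)/r] = 8,230 × [1 − (1+r)^−8] / r = £49,143.79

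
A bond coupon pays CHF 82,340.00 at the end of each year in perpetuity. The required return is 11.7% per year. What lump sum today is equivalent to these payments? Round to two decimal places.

CHF 703,760.68

Periodic rate r = 0.117 per year.
Level perpetuity: PV = PMT / r = 82,340 / (0.117) = CHF 703,760.68.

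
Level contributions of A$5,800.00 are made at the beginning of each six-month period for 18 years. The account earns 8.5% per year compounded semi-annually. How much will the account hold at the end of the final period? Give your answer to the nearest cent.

This is an annuity due: 36 deposits of A$5,800.00 at the beginning of each six-month period.
Periodic rate r = 0.085/2 per half-year; n is counted in half-years.
FV = PMT × [((1+r)^n − 1)/r] × (1+r) = 5,800 × [(1+r)^36 − 1] / r × (1+r) = A$494,310.04

A$494,310.04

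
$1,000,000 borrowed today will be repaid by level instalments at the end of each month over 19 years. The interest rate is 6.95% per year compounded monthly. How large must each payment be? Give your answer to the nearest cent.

$7,912.34

Level ordinary annuity; solve PV = PMT × [(1 − (1+r)^−n)/r] for PMT.
Periodic rate r = 0.0695/12 per month; n is counted in months.
With n = 228: PMT = 1,000,000 / ([(1 − (1+r)^−n)/r]) = $7,912.34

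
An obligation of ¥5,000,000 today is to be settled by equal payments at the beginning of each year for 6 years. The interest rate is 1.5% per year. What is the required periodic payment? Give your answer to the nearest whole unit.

Level annuity due; solve PV = PMT × [(1 − (1+r)^−n)/r] × (1+r) for PMT.
Periodic rate r = 0.015 per year.
With n = 6: PMT = 5,000,000 / ([(1 − (1+r)^−n)/r] × (1+r)) = ¥864,656

¥864,656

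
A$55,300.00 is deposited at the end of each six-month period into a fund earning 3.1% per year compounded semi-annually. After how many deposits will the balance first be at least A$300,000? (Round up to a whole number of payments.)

Periodic rate r = 0.031/2 per half-year; n is counted in half-years.
Ordinary annuity FV: 300,000 = 55,300 × [((1+r)^n − 1)/r].
(1+r)^n = 1 + 300,000 × r / 55,300, so n = ln(1 + 300,000·r/55,300) / ln(1+r) = 5.25.
Round up to a whole number of payments: n = 6.

6 payments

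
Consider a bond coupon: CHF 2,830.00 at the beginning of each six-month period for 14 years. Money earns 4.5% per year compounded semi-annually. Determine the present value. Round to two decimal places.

This is an annuity due: 28 payments of CHF 2,830.00 at the beginning of each six-month period.
Periodic rate r = 0.045/2 per half-year; n is counted in half-years.
PV = PMT × [(1 − (1+r)^−n)/r] × (1+r) = 2,830 × [1 − (1+r)^−28] / r × (1+r) = CHF 59,632.36

CHF 59,632.36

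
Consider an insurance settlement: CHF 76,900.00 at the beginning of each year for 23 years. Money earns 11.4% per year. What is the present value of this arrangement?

This is an annuity due: 23 payments of CHF 76,900.00 at the beginning of each year.
Periodic rate r = 0.114 per year.
PV = PMT × [(1 − (1+r)^−n)/r] × (1+r) = 76,900 × [1 − (1+r)^−23] / r × (1+r) = CHF 688,721.00

CHF 688,721.00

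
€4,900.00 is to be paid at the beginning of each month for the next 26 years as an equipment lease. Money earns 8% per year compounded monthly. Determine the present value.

€646,823.87

This is an annuity due: 312 payments of €4,900.00 at the beginning of each month.
Periodic rate r = 0.08/12 per month; n is counted in months.
PV = PMT × [(1 − (1+r)^−n)/r] × (1+r) = 4,900 × [1 − (1+r)^−312] / r × (1+r) = €646,823.87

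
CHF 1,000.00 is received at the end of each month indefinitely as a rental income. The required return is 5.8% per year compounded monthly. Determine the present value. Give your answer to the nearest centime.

CHF 206,896.55

Periodic rate r = 0.058/12 per month.
Level perpetuity: PV = PMT / r = 1,000 / (0.058/12) = CHF 206,896.55.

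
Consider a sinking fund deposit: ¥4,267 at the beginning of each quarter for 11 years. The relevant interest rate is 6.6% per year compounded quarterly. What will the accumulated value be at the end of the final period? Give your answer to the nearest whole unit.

This is an annuity due: 44 deposits of ¥4,267 at the beginning of each quarter.
Periodic rate r = 0.066/4 per quarter; n is counted in quarters.
FV = PMT × [((1+r)^n − 1)/r] × (1+r) = 4,267 × [(1+r)^44 − 1] / r × (1+r) = ¥277,223

¥277,223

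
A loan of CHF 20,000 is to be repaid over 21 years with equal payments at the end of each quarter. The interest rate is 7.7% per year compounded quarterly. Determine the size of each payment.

CHF 482.19

Level ordinary annuity; solve PV = PMT × [(1 − (1+r)^−n)/r] for PMT.
Periodic rate r = 0.077/4 per quarter; n is counted in quarters.
With n = 84: PMT = 20,000 / ([(1 − (1+r)^−n)/r]) = CHF 482.19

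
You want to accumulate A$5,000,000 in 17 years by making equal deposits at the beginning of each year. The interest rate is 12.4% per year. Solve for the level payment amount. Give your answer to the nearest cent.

Level annuity due; solve FV = PMT × [((1+r)^n − 1)/r] × (1+r) for PMT.
Periodic rate r = 0.124 per year.
With n = 17: PMT = 5,000,000 / ([((1+r)^n − 1)/r] × (1+r)) = A$87,624.86

A$87,624.86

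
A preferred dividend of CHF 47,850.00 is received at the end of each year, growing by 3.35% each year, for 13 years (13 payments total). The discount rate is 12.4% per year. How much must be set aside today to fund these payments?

Periodic rate r = 0.124 per year.
Growing ordinary annuity: PV = PMT₁ × [1 − ((1+g)/(1+r))^n] / (r − g) = 47,850 × [1 − ((1+0.0335)/(1+r))^13] / (r − 0.0335) = CHF 351,184.64.

CHF 351,184.64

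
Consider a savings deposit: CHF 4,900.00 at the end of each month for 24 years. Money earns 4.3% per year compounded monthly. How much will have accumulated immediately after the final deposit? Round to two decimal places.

CHF 2,463,448.11

This is an ordinary annuity: 288 deposits of CHF 4,900.00 at the end of each month.
Periodic rate r = 0.043/12 per month; n is counted in months.
FV = PMT × [((1+r)^n − 1)/r] = 4,900 × [(1+r)^288 − 1] / r = CHF 2,463,448.11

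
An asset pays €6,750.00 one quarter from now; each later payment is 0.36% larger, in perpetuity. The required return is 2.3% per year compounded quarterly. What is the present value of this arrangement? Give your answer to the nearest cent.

€3,139,534.88

Periodic rate r = 0.023/4 per quarter.
Growing perpetuity (Gordon): PV = PMT₁ / (r − g) = 6,750 / (r − 0.0036) = €3,139,534.88.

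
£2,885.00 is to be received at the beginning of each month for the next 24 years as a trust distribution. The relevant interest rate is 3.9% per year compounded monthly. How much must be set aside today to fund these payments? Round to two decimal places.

£540,768.19

This is an annuity due: 288 payments of £2,885.00 at the beginning of each month.
Periodic rate r = 0.039/12 per month; n is counted in months.
PV = PMT × [(1 − (1+r)^−n)/r] × (1+r) = 2,885 × [1 − (1+r)^−288] / r × (1+r) = £540,768.19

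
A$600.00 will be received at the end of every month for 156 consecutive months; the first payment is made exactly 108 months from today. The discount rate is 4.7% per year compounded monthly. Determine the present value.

A$46,032.78

Ordinary annuity of 156 payments, first payment at period 108.
Periodic rate r = 0.047/12 per month; n is counted in months.
The ordinary-annuity PV formula values the stream one period before the first payment (period 107); discount that back 107 periods:
PV₀ = 600 × [1 − (1+r)^−156] / r × (1+r)^−107 = A$46,032.78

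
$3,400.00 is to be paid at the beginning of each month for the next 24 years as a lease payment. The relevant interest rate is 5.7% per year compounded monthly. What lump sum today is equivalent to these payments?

This is an annuity due: 288 payments of $3,400.00 at the beginning of each month.
Periodic rate r = 0.057/12 per month; n is counted in months.
PV = PMT × [(1 − (1+r)^−n)/r] × (1+r) = 3,400 × [1 − (1+r)^−288] / r × (1+r) = $535,478.52

$535,478.52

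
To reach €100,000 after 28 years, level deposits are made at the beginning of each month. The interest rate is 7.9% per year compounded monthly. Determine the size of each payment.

€81.06

Level annuity due; solve FV = PMT × [((1+r)^n − 1)/r] × (1+r) for PMT.
Periodic rate r = 0.079/12 per month; n is counted in months.
With n = 336: PMT = 100,000 / ([((1+r)^n − 1)/r] × (1+r)) = €81.06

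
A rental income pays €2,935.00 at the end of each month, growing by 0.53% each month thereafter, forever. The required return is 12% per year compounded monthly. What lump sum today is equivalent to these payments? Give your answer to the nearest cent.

€624,468.09

Periodic rate r = 0.12/12 per month.
Growing perpetuity (Gordon): PV = PMT₁ / (r − g) = 2,935 / (r − 0.0053) = €624,468.09.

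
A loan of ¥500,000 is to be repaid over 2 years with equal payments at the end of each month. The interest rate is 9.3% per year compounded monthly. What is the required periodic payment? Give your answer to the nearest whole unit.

¥22,911

Level ordinary annuity; solve PV = PMT × [(1 − (1+r)^−n)/r] for PMT.
Periodic rate r = 0.093/12 per month; n is counted in months.
With n = 24: PMT = 500,000 / ([(1 − (1+r)^−n)/r]) = ¥22,911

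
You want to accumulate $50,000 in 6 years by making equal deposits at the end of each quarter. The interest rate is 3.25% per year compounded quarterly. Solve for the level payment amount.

Level ordinary annuity; solve FV = PMT × [((1+r)^n − 1)/r] for PMT.
Periodic rate r = 0.0325/4 per quarter; n is counted in quarters.
With n = 24: PMT = 50,000 / ([((1+r)^n − 1)/r]) = $1,895.23

$1,895.23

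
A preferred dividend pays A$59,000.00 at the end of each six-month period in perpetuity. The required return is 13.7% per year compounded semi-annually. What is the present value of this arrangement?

A$861,313.87

Periodic rate r = 0.137/2 per half-year.
Level perpetuity: PV = PMT / r = 59,000 / (0.137/2) = A$861,313.87.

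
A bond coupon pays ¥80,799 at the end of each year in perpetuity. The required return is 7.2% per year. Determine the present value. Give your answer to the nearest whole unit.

¥1,122,208

Periodic rate r = 0.072 per year.
Level perpetuity: PV = PMT / r = 80,799 / (0.072) = ¥1,122,208.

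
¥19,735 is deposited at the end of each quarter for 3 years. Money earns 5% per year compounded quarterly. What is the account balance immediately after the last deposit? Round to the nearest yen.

This is an ordinary annuity: 12 deposits of ¥19,735 at the end of each quarter.
Periodic rate r = 0.05/4 per quarter; n is counted in quarters.
FV = PMT × [((1+r)^n − 1)/r] = 19,735 × [(1+r)^12 − 1] / r = ¥253,799

¥253,799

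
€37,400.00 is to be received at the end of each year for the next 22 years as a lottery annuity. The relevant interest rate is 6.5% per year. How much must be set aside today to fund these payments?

€431,416.32

This is an ordinary annuity: 22 payments of €37,400.00 at the end of each year.
Periodic rate r = 0.065 per year.
PV = PMT × [(1 − (1+r)^−n)/r] = 37,400 × [1 − (1+r)^−22] / r = €431,416.32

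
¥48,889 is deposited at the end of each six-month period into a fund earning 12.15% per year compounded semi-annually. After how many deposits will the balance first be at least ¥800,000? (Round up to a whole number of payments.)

12 payments

Periodic rate r = 0.1215/2 per half-year; n is counted in half-years.
Ordinary annuity FV: 800,000 = 48,889 × [((1+r)^n − 1)/r].
(1+r)^n = 1 + 800,000 × r / 48,889, so n = ln(1 + 800,000·r/48,889) / ln(1+r) = 11.70.
Round up to a whole number of payments: n = 12.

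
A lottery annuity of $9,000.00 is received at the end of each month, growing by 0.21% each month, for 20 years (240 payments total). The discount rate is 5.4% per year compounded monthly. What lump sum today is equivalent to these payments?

$1,637,968.85

Periodic rate r = 0.054/12 per month; n is counted in months.
Growing ordinary annuity: PV = PMT₁ × [1 − ((1+g)/(1+r))^n] / (r − g) = 9,000 × [1 − ((1+0.0021)/(1+r))^240] / (r − 0.0021) = $1,637,968.85.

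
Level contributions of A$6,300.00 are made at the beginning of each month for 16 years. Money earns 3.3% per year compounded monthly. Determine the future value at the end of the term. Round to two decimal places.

This is an annuity due: 192 deposits of A$6,300.00 at the beginning of each month.
Periodic rate r = 0.033/12 per month; n is counted in months.
FV = PMT × [((1+r)^n − 1)/r] × (1+r) = 6,300 × [(1+r)^192 − 1] / r × (1+r) = A$1,594,974.27

A$1,594,974.27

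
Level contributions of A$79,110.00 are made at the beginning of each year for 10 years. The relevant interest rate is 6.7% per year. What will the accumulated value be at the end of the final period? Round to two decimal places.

A$1,149,856.04

This is an annuity due: 10 deposits of A$79,110.00 at the beginning of each year.
Periodic rate r = 0.067 per year.
FV = PMT × [((1+r)^n − 1)/r] × (1+r) = 79,110 × [(1+r)^10 − 1] / r × (1+r) = A$1,149,856.04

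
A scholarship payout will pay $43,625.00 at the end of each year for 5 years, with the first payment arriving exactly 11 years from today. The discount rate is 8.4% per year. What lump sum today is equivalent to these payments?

$76,938.94

Ordinary annuity of 5 payments, first payment at period 11.
Periodic rate r = 0.084 per year.
The ordinary-annuity PV formula values the stream one period before the first payment (period 10); discount that back 10 periods:
PV₀ = 43,625 × [1 − (1+r)^−5] / r × (1+r)^−10 = $76,938.94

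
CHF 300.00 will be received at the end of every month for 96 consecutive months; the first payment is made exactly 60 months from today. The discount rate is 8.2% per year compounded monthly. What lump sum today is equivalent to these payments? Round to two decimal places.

CHF 14,098.02

Ordinary annuity of 96 payments, first payment at period 60.
Periodic rate r = 0.082/12 per month; n is counted in months.
The ordinary-annuity PV formula values the stream one period before the first payment (period 59); discount that back 59 periods:
PV₀ = 300 × [1 − (1+r)^−96] / r × (1+r)^−59 = CHF 14,098.02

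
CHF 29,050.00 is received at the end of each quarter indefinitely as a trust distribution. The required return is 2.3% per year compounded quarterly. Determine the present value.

Periodic rate r = 0.023/4 per quarter.
Level perpetuity: PV = PMT / r = 29,050 / (0.023/4) = CHF 5,052,173.91.

CHF 5,052,173.91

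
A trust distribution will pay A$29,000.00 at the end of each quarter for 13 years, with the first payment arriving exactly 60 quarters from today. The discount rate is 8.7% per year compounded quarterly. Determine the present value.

A$252,259.50

Ordinary annuity of 52 payments, first payment at period 60.
Periodic rate r = 0.087/4 per quarter; n is counted in quarters.
The ordinary-annuity PV formula values the stream one period before the first payment (period 59); discount that back 59 periods:
PV₀ = 29,000 × [1 − (1+r)^−52] / r × (1+r)^−59 = A$252,259.50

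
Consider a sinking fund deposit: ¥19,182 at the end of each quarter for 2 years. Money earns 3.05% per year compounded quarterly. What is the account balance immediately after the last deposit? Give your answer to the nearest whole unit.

This is an ordinary annuity: 8 deposits of ¥19,182 at the end of each quarter.
Periodic rate r = 0.0305/4 per quarter; n is counted in quarters.
FV = PMT × [((1+r)^n − 1)/r] = 19,182 × [(1+r)^8 − 1] / r = ¥157,614

¥157,614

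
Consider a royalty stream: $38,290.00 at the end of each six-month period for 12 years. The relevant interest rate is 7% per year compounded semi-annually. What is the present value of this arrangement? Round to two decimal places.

This is an ordinary annuity: 24 payments of $38,290.00 at the end of each six-month period.
Periodic rate r = 0.07/2 per half-year; n is counted in half-years.
PV = PMT × [(1 − (1+r)^−n)/r] = 38,290 × [1 − (1+r)^−24] / r = $614,874.90

$614,874.90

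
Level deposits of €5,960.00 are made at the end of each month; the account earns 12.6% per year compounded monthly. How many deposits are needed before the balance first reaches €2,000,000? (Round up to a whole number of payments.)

Periodic rate r = 0.126/12 per month; n is counted in months.
Ordinary annuity FV: 2,000,000 = 5,960 × [((1+r)^n − 1)/r].
(1+r)^n = 1 + 2,000,000 × r / 5,960, so n = ln(1 + 2,000,000·r/5,960) / ln(1+r) = 144.49.
Round up to a whole number of payments: n = 145.

145 payments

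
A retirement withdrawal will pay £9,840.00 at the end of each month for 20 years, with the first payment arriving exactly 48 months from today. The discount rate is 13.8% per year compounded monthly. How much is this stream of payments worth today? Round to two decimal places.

Ordinary annuity of 240 payments, first payment at period 48.
Periodic rate r = 0.138/12 per month; n is counted in months.
The ordinary-annuity PV formula values the stream one period before the first payment (period 47); discount that back 47 periods:
PV₀ = 9,840 × [1 − (1+r)^−240] / r × (1+r)^−47 = £467,776.97

£467,776.97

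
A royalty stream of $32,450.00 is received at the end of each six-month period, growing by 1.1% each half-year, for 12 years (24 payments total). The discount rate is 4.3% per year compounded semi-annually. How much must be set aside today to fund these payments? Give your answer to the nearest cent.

$678,726.49

Periodic rate r = 0.043/2 per half-year; n is counted in half-years.
Growing ordinary annuity: PV = PMT₁ × [1 − ((1+g)/(1+r))^n] / (r − g) = 32,450 × [1 − ((1+0.011)/(1+r))^24] / (r − 0.011) = $678,726.49.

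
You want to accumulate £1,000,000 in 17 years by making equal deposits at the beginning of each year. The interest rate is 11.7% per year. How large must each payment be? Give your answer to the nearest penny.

Level annuity due; solve FV = PMT × [((1+r)^n − 1)/r] × (1+r) for PMT.
Periodic rate r = 0.117 per year.
With n = 17: PMT = 1,000,000 / ([((1+r)^n − 1)/r] × (1+r)) = £18,839.00

£18,839.00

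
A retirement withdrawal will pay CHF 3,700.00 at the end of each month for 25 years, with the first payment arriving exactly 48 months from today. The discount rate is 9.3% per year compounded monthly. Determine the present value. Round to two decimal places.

Ordinary annuity of 300 payments, first payment at period 48.
Periodic rate r = 0.093/12 per month; n is counted in months.
The ordinary-annuity PV formula values the stream one period before the first payment (period 47); discount that back 47 periods:
PV₀ = 3,700 × [1 − (1+r)^−300] / r × (1+r)^−47 = CHF 299,367.67

CHF 299,367.67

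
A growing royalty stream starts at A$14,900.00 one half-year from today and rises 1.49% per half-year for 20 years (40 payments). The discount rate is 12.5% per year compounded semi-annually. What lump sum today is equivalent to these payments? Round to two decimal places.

Periodic rate r = 0.125/2 per half-year; n is counted in half-years.
Growing ordinary annuity: PV = PMT₁ × [1 − ((1+g)/(1+r))^n] / (r − g) = 14,900 × [1 − ((1+0.0149)/(1+r))^40] / (r − 0.0149) = A$262,981.23.

A$262,981.23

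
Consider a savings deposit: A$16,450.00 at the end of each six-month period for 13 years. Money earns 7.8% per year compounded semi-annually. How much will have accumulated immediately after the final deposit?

This is an ordinary annuity: 26 deposits of A$16,450.00 at the end of each six-month period.
Periodic rate r = 0.078/2 per half-year; n is counted in half-years.
FV = PMT × [((1+r)^n − 1)/r] = 16,450 × [(1+r)^26 − 1] / r = A$718,732.03

A$718,732.03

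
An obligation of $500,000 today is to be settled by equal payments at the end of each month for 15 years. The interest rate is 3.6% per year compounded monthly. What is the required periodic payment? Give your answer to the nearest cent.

Level ordinary annuity; solve PV = PMT × [(1 − (1+r)^−n)/r] for PMT.
Periodic rate r = 0.036/12 per month; n is counted in months.
With n = 180: PMT = 500,000 / ([(1 − (1+r)^−n)/r]) = $3,599.02

$3,599.02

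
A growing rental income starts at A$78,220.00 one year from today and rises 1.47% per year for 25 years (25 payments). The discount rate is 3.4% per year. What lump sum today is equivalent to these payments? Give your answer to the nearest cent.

Periodic rate r = 0.034 per year.
Growing ordinary annuity: PV = PMT₁ × [1 − ((1+g)/(1+r))^n] / (r − g) = 78,220 × [1 − ((1+0.0147)/(1+r))^25] / (r − 0.0147) = A$1,522,453.45.

A$1,522,453.45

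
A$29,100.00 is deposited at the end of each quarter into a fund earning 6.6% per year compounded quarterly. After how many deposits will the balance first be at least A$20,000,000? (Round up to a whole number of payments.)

154 payments

Periodic rate r = 0.066/4 per quarter; n is counted in quarters.
Ordinary annuity FV: 20,000,000 = 29,100 × [((1+r)^n − 1)/r].
(1+r)^n = 1 + 20,000,000 × r / 29,100, so n = ln(1 + 20,000,000·r/29,100) / ln(1+r) = 153.55.
Round up to a whole number of payments: n = 154.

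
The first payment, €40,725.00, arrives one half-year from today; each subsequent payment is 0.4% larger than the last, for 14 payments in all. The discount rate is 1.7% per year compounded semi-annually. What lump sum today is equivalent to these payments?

Periodic rate r = 0.017/2 per half-year; n is counted in half-years.
Growing ordinary annuity: PV = PMT₁ × [1 − ((1+g)/(1+r))^n] / (r − g) = 40,725 × [1 − ((1+0.004)/(1+r))^14] / (r − 0.004) = €549,236.71.

€549,236.71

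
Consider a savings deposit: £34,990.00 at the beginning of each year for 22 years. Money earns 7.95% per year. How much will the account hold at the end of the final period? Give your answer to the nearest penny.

This is an annuity due: 22 deposits of £34,990.00 at the beginning of each year.
Periodic rate r = 0.0795 per year.
FV = PMT × [((1+r)^n − 1)/r] × (1+r) = 34,990 × [(1+r)^22 − 1] / r × (1+r) = £2,081,689.69

£2,081,689.69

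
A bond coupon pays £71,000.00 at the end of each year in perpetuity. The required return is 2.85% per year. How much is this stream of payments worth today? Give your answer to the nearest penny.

Periodic rate r = 0.0285 per year.
Level perpetuity: PV = PMT / r = 71,000 / (0.0285) = £2,491,228.07.

£2,491,228.07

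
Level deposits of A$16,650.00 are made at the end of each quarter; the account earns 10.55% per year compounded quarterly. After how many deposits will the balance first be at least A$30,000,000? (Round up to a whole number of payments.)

150 payments

Periodic rate r = 0.1055/4 per quarter; n is counted in quarters.
Ordinary annuity FV: 30,000,000 = 16,650 × [((1+r)^n − 1)/r].
(1+r)^n = 1 + 30,000,000 × r / 16,650, so n = ln(1 + 30,000,000·r/16,650) / ln(1+r) = 149.12.
Round up to a whole number of payments: n = 150.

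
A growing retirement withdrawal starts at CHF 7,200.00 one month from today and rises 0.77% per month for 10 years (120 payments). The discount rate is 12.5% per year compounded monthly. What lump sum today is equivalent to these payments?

Periodic rate r = 0.125/12 per month; n is counted in months.
Growing ordinary annuity: PV = PMT₁ × [1 − ((1+g)/(1+r))^n] / (r − g) = 7,200 × [1 − ((1+0.0077)/(1+r))^120] / (r − 0.0077) = CHF 731,695.34.

CHF 731,695.34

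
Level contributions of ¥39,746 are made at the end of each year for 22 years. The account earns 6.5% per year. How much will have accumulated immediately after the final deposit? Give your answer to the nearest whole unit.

¥1,832,356

This is an ordinary annuity: 22 deposits of ¥39,746 at the end of each year.
Periodic rate r = 0.065 per year.
FV = PMT × [((1+r)^n − 1)/r] = 39,746 × [(1+r)^22 − 1] / r = ¥1,832,356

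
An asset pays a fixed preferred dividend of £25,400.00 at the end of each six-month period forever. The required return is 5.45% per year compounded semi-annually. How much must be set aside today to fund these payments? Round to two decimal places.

Periodic rate r = 0.0545/2 per half-year.
Level perpetuity: PV = PMT / r = 25,400 / (0.0545/2) = £932,110.09.

£932,110.09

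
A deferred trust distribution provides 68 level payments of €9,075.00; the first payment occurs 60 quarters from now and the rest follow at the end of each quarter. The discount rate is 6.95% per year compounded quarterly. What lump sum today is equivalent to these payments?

Ordinary annuity of 68 payments, first payment at period 60.
Periodic rate r = 0.0695/4 per quarter; n is counted in quarters.
The ordinary-annuity PV formula values the stream one period before the first payment (period 59); discount that back 59 periods:
PV₀ = 9,075 × [1 − (1+r)^−68] / r × (1+r)^−59 = €130,443.21

€130,443.21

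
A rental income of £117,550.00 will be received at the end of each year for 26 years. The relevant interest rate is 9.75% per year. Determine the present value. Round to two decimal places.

This is an ordinary annuity: 26 payments of £117,550.00 at the end of each year.
Periodic rate r = 0.0975 per year.
PV = PMT × [(1 − (1+r)^−n)/r] = 117,550 × [1 − (1+r)^−26] / r = £1,098,316.18

£1,098,316.18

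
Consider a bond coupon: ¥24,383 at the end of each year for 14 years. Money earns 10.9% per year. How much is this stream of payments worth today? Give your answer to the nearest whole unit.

¥171,142

This is an ordinary annuity: 14 payments of ¥24,383 at the end of each year.
Periodic rate r = 0.109 per year.
PV = PMT × [(1 − (1+r)^−n)/r] = 24,383 × [1 − (1+r)^−14] / r = ¥171,142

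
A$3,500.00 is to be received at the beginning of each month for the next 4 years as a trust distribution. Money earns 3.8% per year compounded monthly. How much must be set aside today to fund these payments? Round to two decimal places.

A$156,119.84

This is an annuity due: 48 payments of A$3,500.00 at the beginning of each month.
Periodic rate r = 0.038/12 per month; n is counted in months.
PV = PMT × [(1 − (1+r)^−n)/r] × (1+r) = 3,500 × [1 − (1+r)^−48] / r × (1+r) = A$156,119.84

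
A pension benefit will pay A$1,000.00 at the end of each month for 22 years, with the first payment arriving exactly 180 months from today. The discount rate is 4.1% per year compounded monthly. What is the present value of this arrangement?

Ordinary annuity of 264 payments, first payment at period 180.
Periodic rate r = 0.041/12 per month; n is counted in months.
The ordinary-annuity PV formula values the stream one period before the first payment (period 179); discount that back 179 periods:
PV₀ = 1,000 × [1 − (1+r)^−264] / r × (1+r)^−179 = A$94,351.80

A$94,351.80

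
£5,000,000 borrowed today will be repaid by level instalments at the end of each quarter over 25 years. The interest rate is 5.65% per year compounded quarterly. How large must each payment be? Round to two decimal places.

£93,661.20

Level ordinary annuity; solve PV = PMT × [(1 − (1+r)^−n)/r] for PMT.
Periodic rate r = 0.0565/4 per quarter; n is counted in quarters.
With n = 100: PMT = 5,000,000 / ([(1 − (1+r)^−n)/r]) = £93,661.20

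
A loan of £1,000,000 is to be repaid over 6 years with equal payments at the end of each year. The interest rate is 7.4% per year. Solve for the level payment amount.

£212,393.35

Level ordinary annuity; solve PV = PMT × [(1 − (1+r)^−n)/r] for PMT.
Periodic rate r = 0.074 per year.
With n = 6: PMT = 1,000,000 / ([(1 − (1+r)^−n)/r]) = £212,393.35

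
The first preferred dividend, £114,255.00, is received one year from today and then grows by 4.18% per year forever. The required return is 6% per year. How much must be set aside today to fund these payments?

£6,277,747.25

Periodic rate r = 0.06 per year.
Growing perpetuity (Gordon): PV = PMT₁ / (r − g) = 114,255 / (r − 0.0418) = £6,277,747.25.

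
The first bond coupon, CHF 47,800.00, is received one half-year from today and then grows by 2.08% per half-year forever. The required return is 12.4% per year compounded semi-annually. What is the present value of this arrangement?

Periodic rate r = 0.124/2 per half-year.
Growing perpetuity (Gordon): PV = PMT₁ / (r − g) = 47,800 / (r − 0.0208) = CHF 1,160,194.17.

CHF 1,160,194.17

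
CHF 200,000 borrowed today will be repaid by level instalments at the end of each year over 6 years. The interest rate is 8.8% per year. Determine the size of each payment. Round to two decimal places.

Level ordinary annuity; solve PV = PMT × [(1 − (1+r)^−n)/r] for PMT.
Periodic rate r = 0.088 per year.
With n = 6: PMT = 200,000 / ([(1 − (1+r)^−n)/r]) = CHF 44,318.44

CHF 44,318.44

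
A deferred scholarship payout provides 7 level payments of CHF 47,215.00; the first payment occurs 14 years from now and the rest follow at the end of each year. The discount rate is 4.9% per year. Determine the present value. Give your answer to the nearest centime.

Ordinary annuity of 7 payments, first payment at period 14.
Periodic rate r = 0.049 per year.
The ordinary-annuity PV formula values the stream one period before the first payment (period 13); discount that back 13 periods:
PV₀ = 47,215 × [1 − (1+r)^−7] / r × (1+r)^−13 = CHF 147,224.65

CHF 147,224.65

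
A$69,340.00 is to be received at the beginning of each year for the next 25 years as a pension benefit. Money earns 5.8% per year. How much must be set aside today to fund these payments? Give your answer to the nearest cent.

A$955,898.98

This is an annuity due: 25 payments of A$69,340.00 at the beginning of each year.
Periodic rate r = 0.058 per year.
PV = PMT × [(1 − (1+r)^−n)/r] × (1+r) = 69,340 × [1 − (1+r)^−25] / r × (1+r) = A$955,898.98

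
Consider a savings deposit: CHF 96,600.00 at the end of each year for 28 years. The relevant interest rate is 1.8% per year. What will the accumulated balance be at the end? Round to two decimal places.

CHF 3,477,204.46

This is an ordinary annuity: 28 deposits of CHF 96,600.00 at the end of each year.
Periodic rate r = 0.018 per year.
FV = PMT × [((1+r)^n − 1)/r] = 96,600 × [(1+r)^28 − 1] / r = CHF 3,477,204.46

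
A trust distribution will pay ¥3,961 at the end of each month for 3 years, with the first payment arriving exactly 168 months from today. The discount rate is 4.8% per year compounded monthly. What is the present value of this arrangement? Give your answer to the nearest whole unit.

Ordinary annuity of 36 payments, first payment at period 168.
Periodic rate r = 0.048/12 per month; n is counted in months.
The ordinary-annuity PV formula values the stream one period before the first payment (period 167); discount that back 167 periods:
PV₀ = 3,961 × [1 − (1+r)^−36] / r × (1+r)^−167 = ¥68,058

¥68,058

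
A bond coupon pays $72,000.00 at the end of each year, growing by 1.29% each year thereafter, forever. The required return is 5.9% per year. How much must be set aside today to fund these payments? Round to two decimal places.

$1,561,822.13

Periodic rate r = 0.059 per year.
Growing perpetuity (Gordon): PV = PMT₁ / (r − g) = 72,000 / (r − 0.0129) = $1,561,822.13.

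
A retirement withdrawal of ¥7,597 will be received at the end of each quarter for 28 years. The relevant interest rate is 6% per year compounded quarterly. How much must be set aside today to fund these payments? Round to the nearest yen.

This is an ordinary annuity: 112 payments of ¥7,597 at the end of each quarter.
Periodic rate r = 0.06/4 per quarter; n is counted in quarters.
PV = PMT × [(1 − (1+r)^−n)/r] = 7,597 × [1 − (1+r)^−112] / r = ¥410,890

¥410,890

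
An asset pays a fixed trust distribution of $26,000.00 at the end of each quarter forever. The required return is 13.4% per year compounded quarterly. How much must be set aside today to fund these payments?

Periodic rate r = 0.134/4 per quarter.
Level perpetuity: PV = PMT / r = 26,000 / (0.134/4) = $776,119.40.

$776,119.40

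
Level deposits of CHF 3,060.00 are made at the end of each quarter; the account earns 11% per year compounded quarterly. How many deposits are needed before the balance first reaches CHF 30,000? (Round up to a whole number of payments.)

9 payments

Periodic rate r = 0.11/4 per quarter; n is counted in quarters.
Ordinary annuity FV: 30,000 = 3,060 × [((1+r)^n − 1)/r].
(1+r)^n = 1 + 30,000 × r / 3,060, so n = ln(1 + 30,000·r/3,060) / ln(1+r) = 8.80.
Round up to a whole number of payments: n = 9.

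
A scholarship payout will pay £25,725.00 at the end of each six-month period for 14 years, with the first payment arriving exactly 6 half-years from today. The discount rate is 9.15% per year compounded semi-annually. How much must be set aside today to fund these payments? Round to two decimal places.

£321,115.92

Ordinary annuity of 28 payments, first payment at period 6.
Periodic rate r = 0.0915/2 per half-year; n is counted in half-years.
The ordinary-annuity PV formula values the stream one period before the first payment (period 5); discount that back 5 periods:
PV₀ = 25,725 × [1 − (1+r)^−28] / r × (1+r)^−5 = £321,115.92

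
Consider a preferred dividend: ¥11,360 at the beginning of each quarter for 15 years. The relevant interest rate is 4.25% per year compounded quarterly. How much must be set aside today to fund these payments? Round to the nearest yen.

¥507,428

This is an annuity due: 60 payments of ¥11,360 at the beginning of each quarter.
Periodic rate r = 0.0425/4 per quarter; n is counted in quarters.
PV = PMT × [(1 − (1+r)^−n)/r] × (1+r) = 11,360 × [1 − (1+r)^−60] / r × (1+r) = ¥507,428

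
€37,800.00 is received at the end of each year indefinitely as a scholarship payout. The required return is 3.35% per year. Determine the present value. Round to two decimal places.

Periodic rate r = 0.0335 per year.
Level perpetuity: PV = PMT / r = 37,800 / (0.0335) = €1,128,358.21.

€1,128,358.21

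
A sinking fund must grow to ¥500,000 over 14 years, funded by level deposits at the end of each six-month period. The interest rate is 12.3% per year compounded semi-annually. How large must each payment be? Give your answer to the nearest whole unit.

Level ordinary annuity; solve FV = PMT × [((1+r)^n − 1)/r] for PMT.
Periodic rate r = 0.123/2 per half-year; n is counted in half-years.
With n = 28: PMT = 500,000 / ([((1+r)^n − 1)/r]) = ¥7,121

¥7,121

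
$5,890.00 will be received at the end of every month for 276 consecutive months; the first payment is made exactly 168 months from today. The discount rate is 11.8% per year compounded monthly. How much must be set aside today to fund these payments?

Ordinary annuity of 276 payments, first payment at period 168.
Periodic rate r = 0.118/12 per month; n is counted in months.
The ordinary-annuity PV formula values the stream one period before the first payment (period 167); discount that back 167 periods:
PV₀ = 5,890 × [1 − (1+r)^−276] / r × (1+r)^−167 = $109,024.35

$109,024.35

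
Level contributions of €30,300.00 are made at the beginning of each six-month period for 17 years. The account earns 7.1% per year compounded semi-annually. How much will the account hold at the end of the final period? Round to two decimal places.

This is an annuity due: 34 deposits of €30,300.00 at the beginning of each six-month period.
Periodic rate r = 0.071/2 per half-year; n is counted in half-years.
FV = PMT × [((1+r)^n − 1)/r] × (1+r) = 30,300 × [(1+r)^34 − 1] / r × (1+r) = €2,009,974.72

€2,009,974.72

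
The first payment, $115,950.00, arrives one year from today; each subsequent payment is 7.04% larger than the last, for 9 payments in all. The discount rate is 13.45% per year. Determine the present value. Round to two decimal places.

Periodic rate r = 0.1345 per year.
Growing ordinary annuity: PV = PMT₁ × [1 − ((1+g)/(1+r))^n] / (r − g) = 115,950 × [1 − ((1+0.0704)/(1+r))^9] / (r − 0.0704) = $737,158.07.

$737,158.07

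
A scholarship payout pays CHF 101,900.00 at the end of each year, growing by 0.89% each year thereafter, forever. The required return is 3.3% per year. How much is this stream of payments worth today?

Periodic rate r = 0.033 per year.
Growing perpetuity (Gordon): PV = PMT₁ / (r − g) = 101,900 / (r − 0.0089) = CHF 4,228,215.77.

CHF 4,228,215.77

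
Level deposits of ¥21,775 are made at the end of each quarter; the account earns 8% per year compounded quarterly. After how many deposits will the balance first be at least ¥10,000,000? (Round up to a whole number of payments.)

Periodic rate r = 0.08/4 per quarter; n is counted in quarters.
Ordinary annuity FV: 10,000,000 = 21,775 × [((1+r)^n − 1)/r].
(1+r)^n = 1 + 10,000,000 × r / 21,775, so n = ln(1 + 10,000,000·r/21,775) / ln(1+r) = 117.20.
Round up to a whole number of payments: n = 118.

118 payments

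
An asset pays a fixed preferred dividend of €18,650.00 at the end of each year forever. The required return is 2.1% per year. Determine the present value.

Periodic rate r = 0.021 per year.
Level perpetuity: PV = PMT / r = 18,650 / (0.021) = €888,095.24.

€888,095.24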